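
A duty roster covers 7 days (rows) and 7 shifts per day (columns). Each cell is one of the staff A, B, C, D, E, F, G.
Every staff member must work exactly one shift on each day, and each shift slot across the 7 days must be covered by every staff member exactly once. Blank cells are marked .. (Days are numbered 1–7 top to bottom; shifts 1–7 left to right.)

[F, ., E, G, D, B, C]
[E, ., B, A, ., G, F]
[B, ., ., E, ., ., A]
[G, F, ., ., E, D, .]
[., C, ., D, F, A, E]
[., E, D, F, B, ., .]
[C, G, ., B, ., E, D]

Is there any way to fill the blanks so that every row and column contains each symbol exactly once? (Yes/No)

No

Day 5, shift 1: day 5 together with shift 1 already contain {A, B, C, D, E, F, G} — every symbol — so nothing can go there. The grid has no valid completion.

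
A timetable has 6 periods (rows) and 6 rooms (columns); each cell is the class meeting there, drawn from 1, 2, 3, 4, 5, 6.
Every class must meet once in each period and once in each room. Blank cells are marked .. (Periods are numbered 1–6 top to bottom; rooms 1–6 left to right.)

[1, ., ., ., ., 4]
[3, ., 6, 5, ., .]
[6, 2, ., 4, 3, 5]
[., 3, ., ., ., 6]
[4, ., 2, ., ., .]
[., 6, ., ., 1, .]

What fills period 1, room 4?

Period 1, room 2: period 1 has {1, 4} and room 2 has {2, 3, 6}, leaving only 5.
Period 1, room 3: period 1 has {1, 4, 5} and room 3 has {2, 6}, leaving only 3.
Period 3, room 3: period 3 has {2, 3, 4, 5, 6} and room 3 has {2, 3, 6}, leaving only 1.
Period 5, room 2: period 5 has {2, 4} and room 2 has {2, 3, 5, 6}, leaving only 1.
Period 2, room 2: period 2 has {3, 5, 6} and room 2 has {1, 2, 3, 5, 6}, leaving only 4.
Period 2, room 5: period 2 has {3, 4, 5, 6} and room 5 has {1, 3}, leaving only 2.
Period 1, room 5: period 1 has {1, 3, 4, 5} and room 5 has {1, 2, 3}, leaving only 6.
Period 1 already has {1, 3, 4, 5, 6} and room 4 already has {4, 5}, so period 1, room 4 must be 2.

2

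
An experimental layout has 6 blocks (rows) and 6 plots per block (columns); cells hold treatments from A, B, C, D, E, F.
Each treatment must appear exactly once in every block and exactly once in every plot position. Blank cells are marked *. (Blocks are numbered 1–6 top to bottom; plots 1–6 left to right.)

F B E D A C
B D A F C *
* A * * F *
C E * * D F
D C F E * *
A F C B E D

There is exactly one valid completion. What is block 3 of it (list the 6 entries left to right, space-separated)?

Block 3, plot 1: block 3 has {A, F} and plot 1 has {A, B, C, D, F}, leaving only E.
Block 3, plot 4: block 3 has {A, E, F} and plot 4 has {B, D, E, F}, leaving only C.
Block 3, plot 6: block 3 has {A, C, E, F} and plot 6 has {C, D, F}, leaving only B.
Block 3, plot 3: block 3 has {A, B, C, E, F} and plot 3 has {A, C, E, F}, leaving only D.
So block 3 reads: E A D C F B.

E A D C F B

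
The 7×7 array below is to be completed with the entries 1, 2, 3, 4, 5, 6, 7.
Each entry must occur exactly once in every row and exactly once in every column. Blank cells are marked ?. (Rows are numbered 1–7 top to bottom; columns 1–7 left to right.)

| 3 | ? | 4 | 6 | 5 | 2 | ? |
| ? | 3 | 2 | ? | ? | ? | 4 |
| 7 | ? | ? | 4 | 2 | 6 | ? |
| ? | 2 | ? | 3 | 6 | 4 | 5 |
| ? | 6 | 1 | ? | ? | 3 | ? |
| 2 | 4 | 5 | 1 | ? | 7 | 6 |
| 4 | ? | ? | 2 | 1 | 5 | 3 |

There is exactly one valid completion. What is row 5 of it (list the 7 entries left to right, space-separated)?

Row 5, column 1: row 5 has {1, 3, 6} and column 1 has {2, 3, 4, 7}, leaving only 5.
Row 5, column 4: row 5 has {1, 3, 5, 6} and column 4 has {1, 2, 3, 4, 6}, leaving only 7.
Row 5, column 5: row 5 has {1, 3, 5, 6, 7} and column 5 has {1, 2, 5, 6}, leaving only 4.
Row 5, column 7: row 5 has {1, 3, 4, 5, 6, 7} and column 7 has {3, 4, 5, 6}, leaving only 2.
So row 5 reads: 5 6 1 7 4 3 2.

5 6 1 7 4 3 2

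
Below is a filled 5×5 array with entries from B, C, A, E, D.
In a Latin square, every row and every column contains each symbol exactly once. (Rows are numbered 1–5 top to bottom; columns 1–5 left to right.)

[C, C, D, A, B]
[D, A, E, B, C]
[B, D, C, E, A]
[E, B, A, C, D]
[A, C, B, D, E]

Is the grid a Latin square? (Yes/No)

No

Row 1 contains C twice (at columns 1 and 2), so it is not a permutation.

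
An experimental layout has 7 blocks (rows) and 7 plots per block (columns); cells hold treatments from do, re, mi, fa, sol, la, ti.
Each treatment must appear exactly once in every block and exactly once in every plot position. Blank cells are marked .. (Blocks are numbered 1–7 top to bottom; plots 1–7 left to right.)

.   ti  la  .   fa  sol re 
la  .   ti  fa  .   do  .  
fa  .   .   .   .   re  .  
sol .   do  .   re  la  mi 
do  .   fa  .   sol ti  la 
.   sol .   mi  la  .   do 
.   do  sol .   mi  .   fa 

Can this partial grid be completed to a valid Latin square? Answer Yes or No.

Block 2, plot 5: block 2 together with plot 5 already contain {do, re, mi, fa, sol, la, ti} — every symbol — so nothing can go there. The grid has no valid completion.

No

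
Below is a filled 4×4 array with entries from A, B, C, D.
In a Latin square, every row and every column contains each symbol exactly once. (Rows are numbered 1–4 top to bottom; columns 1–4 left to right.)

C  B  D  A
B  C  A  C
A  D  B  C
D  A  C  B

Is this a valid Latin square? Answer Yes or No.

Column 4 contains C twice (at rows 2 and 3), so it is not a permutation.

No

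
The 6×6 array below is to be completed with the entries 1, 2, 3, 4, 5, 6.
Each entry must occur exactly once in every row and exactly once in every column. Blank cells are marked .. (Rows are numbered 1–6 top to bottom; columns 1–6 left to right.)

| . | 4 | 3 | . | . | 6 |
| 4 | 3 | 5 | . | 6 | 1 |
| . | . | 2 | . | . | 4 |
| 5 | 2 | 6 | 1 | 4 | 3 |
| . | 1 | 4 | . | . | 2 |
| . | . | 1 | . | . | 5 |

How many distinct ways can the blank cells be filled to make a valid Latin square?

3

Row 1, column 1: eliminating its row and column leaves {1, 2}.
Row 1, column 4: eliminating its row and column leaves {2, 5}.
Row 1, column 5: eliminating its row and column leaves {1, 2, 5}.
Row 2, column 4: eliminating its row and column leaves {2}.
Row 3, column 1: eliminating its row and column leaves {1, 3, 6}.
Row 3, column 2: eliminating its row and column leaves {5, 6}.
Row 3, column 4: eliminating its row and column leaves {3, 5, 6}.
Row 3, column 5: eliminating its row and column leaves {1, 3, 5}.
Row 5, column 1: eliminating its row and column leaves {3, 6}.
Row 5, column 4: eliminating its row and column leaves {3, 5, 6}.
Row 5, column 5: eliminating its row and column leaves {3, 5}.
Row 6, column 1: eliminating its row and column leaves {2, 3, 6}.
Row 6, column 2: eliminating its row and column leaves {6}.
Row 6, column 4: eliminating its row and column leaves {2, 3, 4, 6}.
Row 6, column 5: eliminating its row and column leaves {2, 3}.
Enumerating the assignments across these blanks that avoid any row or column repeat gives 3 completions.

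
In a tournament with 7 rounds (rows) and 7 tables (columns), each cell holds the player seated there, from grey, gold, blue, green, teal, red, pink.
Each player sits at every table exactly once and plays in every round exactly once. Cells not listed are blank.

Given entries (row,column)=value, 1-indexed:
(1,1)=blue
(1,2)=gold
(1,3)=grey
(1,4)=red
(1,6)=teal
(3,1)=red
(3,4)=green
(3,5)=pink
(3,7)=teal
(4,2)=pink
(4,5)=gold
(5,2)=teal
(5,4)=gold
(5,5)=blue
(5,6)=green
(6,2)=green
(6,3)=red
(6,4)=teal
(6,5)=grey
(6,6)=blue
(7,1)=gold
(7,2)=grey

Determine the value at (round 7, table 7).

green

Round 1, table 5: round 1 has {grey, gold, blue, teal, red} and table 5 has {grey, gold, blue, pink}, leaving only green.
Round 1, table 7: round 1 has {grey, gold, blue, green, teal, red} and table 7 has {teal}, leaving only pink.
Round 3, table 2: round 3 has {green, teal, red, pink} and table 2 has {grey, gold, green, teal, pink}, leaving only blue.
Round 2, table 2: round 2 has {} and table 2 has {grey, gold, blue, green, teal, pink}, leaving only red.
Round 2, table 5: round 2 has {red} and table 5 has {grey, gold, blue, green, pink}, leaving only teal.
Round 3, table 3: round 3 has {blue, green, teal, red, pink} and table 3 has {grey, red}, leaving only gold.
Round 3, table 6: round 3 has {gold, blue, green, teal, red, pink} and table 6 has {blue, green, teal}, leaving only grey.
Round 4, table 6: round 4 has {gold, pink} and table 6 has {grey, blue, green, teal}, leaving only red.
Round 5, table 3: round 5 has {gold, blue, green, teal} and table 3 has {grey, gold, red}, leaving only pink.
Round 5, table 1: round 5 has {gold, blue, green, teal, pink} and table 1 has {gold, blue, red}, leaving only grey.
Round 5, table 7: round 5 has {grey, gold, blue, green, teal, pink} and table 7 has {teal, pink}, leaving only red.
Round 6, table 1: round 6 has {grey, blue, green, teal, red} and table 1 has {grey, gold, blue, red}, leaving only pink.
Round 2, table 1: round 2 has {teal, red} and table 1 has {grey, gold, blue, red, pink}, leaving only green.
Round 2, table 3: round 2 has {green, teal, red} and table 3 has {grey, gold, red, pink}, leaving only blue.
Round 4, table 1: round 4 has {gold, red, pink} and table 1 has {grey, gold, blue, green, red, pink}, leaving only teal.
Round 4, table 3: round 4 has {gold, teal, red, pink} and table 3 has {grey, gold, blue, red, pink}, leaving only green.
Round 6, table 7: round 6 has {grey, blue, green, teal, red, pink} and table 7 has {teal, red, pink}, leaving only gold.
Round 2, table 7: round 2 has {blue, green, teal, red} and table 7 has {gold, teal, red, pink}, leaving only grey.
Round 2, table 4: round 2 has {grey, blue, green, teal, red} and table 4 has {gold, green, teal, red}, leaving only pink.
Round 2, table 6: round 2 has {grey, blue, green, teal, red, pink} and table 6 has {grey, blue, green, teal, red}, leaving only gold.
Round 4, table 7: round 4 has {gold, green, teal, red, pink} and table 7 has {grey, gold, teal, red, pink}, leaving only blue.
Round 7 already has {grey, gold} and table 7 already has {grey, gold, blue, teal, red, pink}, so round 7, table 7 must be green.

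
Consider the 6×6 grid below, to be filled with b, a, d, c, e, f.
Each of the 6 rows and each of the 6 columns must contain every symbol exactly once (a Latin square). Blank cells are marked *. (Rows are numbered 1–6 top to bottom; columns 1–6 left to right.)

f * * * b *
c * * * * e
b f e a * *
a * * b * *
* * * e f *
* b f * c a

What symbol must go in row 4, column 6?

f

Row 3, column 5: row 3 has {b, a, e, f} and column 5 has {b, c, f}, leaving only d.
Row 2, column 5: row 2 has {c, e} and column 5 has {b, d, c, f}, leaving only a.
Row 2, column 2: row 2 has {a, c, e} and column 2 has {b, f}, leaving only d.
Row 2, column 3: row 2 has {a, d, c, e} and column 3 has {e, f}, leaving only b.
Row 2, column 4: row 2 has {b, a, d, c, e} and column 4 has {b, a, e}, leaving only f.
Row 3, column 6: row 3 has {b, a, d, e, f} and column 6 has {a, e}, leaving only c.
Row 1, column 6: row 1 has {b, f} and column 6 has {a, c, e}, leaving only d.
Row 4 already has {b, a} and column 6 already has {a, d, c, e}, so row 4, column 6 must be f.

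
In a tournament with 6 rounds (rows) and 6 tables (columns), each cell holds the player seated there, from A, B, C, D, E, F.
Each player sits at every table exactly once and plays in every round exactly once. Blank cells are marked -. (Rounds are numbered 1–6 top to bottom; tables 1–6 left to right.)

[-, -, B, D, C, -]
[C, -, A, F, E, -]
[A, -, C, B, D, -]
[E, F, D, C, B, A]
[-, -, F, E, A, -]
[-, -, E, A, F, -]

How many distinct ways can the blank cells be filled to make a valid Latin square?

Round 1, table 1: eliminating its round and table leaves {F}.
Round 1, table 2: eliminating its round and table leaves {A, E}.
Round 1, table 6: eliminating its round and table leaves {E, F}.
Round 2, table 2: eliminating its round and table leaves {B, D}.
Round 2, table 6: eliminating its round and table leaves {B, D}.
Round 3, table 2: eliminating its round and table leaves {E}.
Round 3, table 6: eliminating its round and table leaves {E, F}.
Round 5, table 1: eliminating its round and table leaves {B, D}.
Round 5, table 2: eliminating its round and table leaves {B, C, D}.
Round 5, table 6: eliminating its round and table leaves {B, C, D}.
Round 6, table 1: eliminating its round and table leaves {B, D}.
Round 6, table 2: eliminating its round and table leaves {B, C, D}.
Round 6, table 6: eliminating its round and table leaves {B, C, D}.
Enumerating the assignments across these blanks that avoid any round or table repeat gives 4 completions.

4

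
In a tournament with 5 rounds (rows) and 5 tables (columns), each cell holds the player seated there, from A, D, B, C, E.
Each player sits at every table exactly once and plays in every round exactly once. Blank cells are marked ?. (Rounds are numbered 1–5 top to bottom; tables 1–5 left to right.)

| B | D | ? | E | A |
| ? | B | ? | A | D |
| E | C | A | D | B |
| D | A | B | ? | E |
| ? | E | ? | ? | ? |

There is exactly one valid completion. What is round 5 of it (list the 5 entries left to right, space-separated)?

A E D B C

Round 5, table 5: round 5 has {E} and table 5 has {A, D, B, E}, leaving only C.
Round 5, table 1: round 5 has {C, E} and table 1 has {D, B, E}, leaving only A.
Round 5, table 3: round 5 has {A, C, E} and table 3 has {A, B}, leaving only D.
Round 5, table 4: round 5 has {A, D, C, E} and table 4 has {A, D, E}, leaving only B.
So round 5 reads: A E D B C.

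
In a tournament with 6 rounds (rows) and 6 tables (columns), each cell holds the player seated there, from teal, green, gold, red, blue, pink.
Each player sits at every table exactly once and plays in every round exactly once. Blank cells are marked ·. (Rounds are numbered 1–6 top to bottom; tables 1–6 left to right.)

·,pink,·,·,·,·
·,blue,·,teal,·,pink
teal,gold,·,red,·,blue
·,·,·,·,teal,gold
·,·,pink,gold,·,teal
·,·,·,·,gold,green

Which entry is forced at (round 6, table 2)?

teal

Round 1, table 6: round 1 has {pink} and table 6 has {teal, green, gold, blue, pink}, leaving only red.
Round 3, table 3: round 3 has {teal, gold, red, blue} and table 3 has {pink}, leaving only green.
Round 3, table 5: round 3 has {teal, green, gold, red, blue} and table 5 has {teal, gold}, leaving only pink.
Round 6, table 2 is narrowed to {teal, red}.
If it were red, then round 5, table 2 would be left with no valid symbol.
So round 6, table 2 must be teal.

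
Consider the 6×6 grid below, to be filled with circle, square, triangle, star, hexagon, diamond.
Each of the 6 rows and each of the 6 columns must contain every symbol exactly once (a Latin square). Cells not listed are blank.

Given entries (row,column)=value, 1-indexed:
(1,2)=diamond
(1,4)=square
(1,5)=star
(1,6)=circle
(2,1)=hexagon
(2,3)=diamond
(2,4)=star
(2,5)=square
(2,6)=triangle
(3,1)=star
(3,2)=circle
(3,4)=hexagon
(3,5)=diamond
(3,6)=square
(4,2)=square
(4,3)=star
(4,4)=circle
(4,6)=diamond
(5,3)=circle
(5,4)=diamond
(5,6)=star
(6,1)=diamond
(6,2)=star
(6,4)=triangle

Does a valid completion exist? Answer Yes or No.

No

Row 2, column 2: row 2 together with column 2 already contain {circle, square, triangle, star, hexagon, diamond} — every symbol — so nothing can go there. The grid has no valid completion.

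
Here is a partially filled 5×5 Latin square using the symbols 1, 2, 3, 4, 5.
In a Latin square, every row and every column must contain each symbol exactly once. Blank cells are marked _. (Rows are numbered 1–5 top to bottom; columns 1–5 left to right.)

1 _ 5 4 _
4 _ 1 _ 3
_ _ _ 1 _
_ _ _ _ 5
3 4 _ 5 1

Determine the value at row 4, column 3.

4

Row 1, column 5: row 1 has {1, 4, 5} and column 5 has {1, 3, 5}, leaving only 2.
Row 1, column 2: row 1 has {1, 2, 4, 5} and column 2 has {4}, leaving only 3.
Row 2, column 4: row 2 has {1, 3, 4} and column 4 has {1, 4, 5}, leaving only 2.
Row 2, column 2: row 2 has {1, 2, 3, 4} and column 2 has {3, 4}, leaving only 5.
Row 3, column 2: row 3 has {1} and column 2 has {3, 4, 5}, leaving only 2.
Row 3, column 1: row 3 has {1, 2} and column 1 has {1, 3, 4}, leaving only 5.
Row 3, column 5: row 3 has {1, 2, 5} and column 5 has {1, 2, 3, 5}, leaving only 4.
Row 3, column 3: row 3 has {1, 2, 4, 5} and column 3 has {1, 5}, leaving only 3.
Row 4, column 1: row 4 has {5} and column 1 has {1, 3, 4, 5}, leaving only 2.
Row 4 already has {2, 5} and column 3 already has {1, 3, 5}, so row 4, column 3 must be 4.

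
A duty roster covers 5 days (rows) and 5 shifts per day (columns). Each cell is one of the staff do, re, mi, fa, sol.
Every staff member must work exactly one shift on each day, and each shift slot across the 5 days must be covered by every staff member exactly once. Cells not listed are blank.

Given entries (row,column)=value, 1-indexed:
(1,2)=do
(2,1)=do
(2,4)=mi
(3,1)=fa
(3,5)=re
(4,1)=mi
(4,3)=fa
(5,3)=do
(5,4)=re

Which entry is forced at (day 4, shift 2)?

Day 5, shift 1: day 5 has {do, re} and shift 1 has {do, mi, fa}, leaving only sol.
Day 1, shift 1: day 1 has {do} and shift 1 has {do, mi, fa, sol}, leaving only re.
Day 4, shift 2 is narrowed to {re, sol}.
If it were sol, then day 5, shift 2 would be left with no valid symbol.
So day 4, shift 2 must be re.

re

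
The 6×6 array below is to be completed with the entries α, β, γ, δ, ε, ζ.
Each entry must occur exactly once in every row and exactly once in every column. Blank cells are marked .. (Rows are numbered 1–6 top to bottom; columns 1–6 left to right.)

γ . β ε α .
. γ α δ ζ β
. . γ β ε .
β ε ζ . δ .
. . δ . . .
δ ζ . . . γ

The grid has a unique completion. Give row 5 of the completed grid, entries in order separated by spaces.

α β δ ζ γ ε

Row 1, column 2: row 1 has {α, β, γ, ε} and column 2 has {γ, ε, ζ}, leaving only δ.
Row 1, column 6: row 1 has {α, β, γ, δ, ε} and column 6 has {β, γ}, leaving only ζ.
Row 2, column 1: row 2 has {α, β, γ, δ, ζ} and column 1 has {β, γ, δ}, leaving only ε.
Row 3, column 2: row 3 has {β, γ, ε} and column 2 has {γ, δ, ε, ζ}, leaving only α.
Row 5, column 2: row 5 has {δ} and column 2 has {α, γ, δ, ε, ζ}, leaving only β.
Row 5, column 5: row 5 has {β, δ} and column 5 has {α, δ, ε, ζ}, leaving only γ.
Row 3, column 1: row 3 has {α, β, γ, ε} and column 1 has {β, γ, δ, ε}, leaving only ζ.
Row 5, column 1: row 5 has {β, γ, δ} and column 1 has {β, γ, δ, ε, ζ}, leaving only α.
Row 5, column 4: row 5 has {α, β, γ, δ} and column 4 has {β, δ, ε}, leaving only ζ.
Row 5, column 6: row 5 has {α, β, γ, δ, ζ} and column 6 has {β, γ, ζ}, leaving only ε.
So row 5 reads: α β δ ζ γ ε.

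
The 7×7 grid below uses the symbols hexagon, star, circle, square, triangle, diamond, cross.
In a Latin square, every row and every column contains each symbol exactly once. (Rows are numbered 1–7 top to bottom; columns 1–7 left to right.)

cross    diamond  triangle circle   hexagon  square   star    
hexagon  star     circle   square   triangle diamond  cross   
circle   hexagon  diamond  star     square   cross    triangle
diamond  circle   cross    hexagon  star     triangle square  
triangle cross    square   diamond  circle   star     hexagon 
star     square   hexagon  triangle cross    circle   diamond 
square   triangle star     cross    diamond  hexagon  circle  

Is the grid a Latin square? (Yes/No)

Yes

Each row is a permutation of the 7 symbols, and so is each column.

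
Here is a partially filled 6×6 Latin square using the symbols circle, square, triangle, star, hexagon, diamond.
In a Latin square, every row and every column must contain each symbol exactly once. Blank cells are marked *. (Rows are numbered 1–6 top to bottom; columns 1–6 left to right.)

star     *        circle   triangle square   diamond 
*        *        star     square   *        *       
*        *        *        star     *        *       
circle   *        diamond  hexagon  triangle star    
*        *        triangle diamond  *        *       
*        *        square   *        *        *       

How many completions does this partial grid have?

Row 1, column 2: eliminating its row and column leaves {hexagon}.
Row 2, column 1: eliminating its row and column leaves {triangle, hexagon, diamond}.
Row 2, column 2: eliminating its row and column leaves {circle, triangle, hexagon, diamond}.
Row 2, column 5: eliminating its row and column leaves {circle, hexagon, diamond}.
Row 2, column 6: eliminating its row and column leaves {circle, triangle, hexagon}.
Row 3, column 1: eliminating its row and column leaves {square, triangle, hexagon, diamond}.
Row 3, column 2: eliminating its row and column leaves {circle, square, triangle, hexagon, diamond}.
Row 3, column 3: eliminating its row and column leaves {hexagon}.
Row 3, column 5: eliminating its row and column leaves {circle, hexagon, diamond}.
Row 3, column 6: eliminating its row and column leaves {circle, square, triangle, hexagon}.
Row 4, column 2: eliminating its row and column leaves {square}.
Row 5, column 1: eliminating its row and column leaves {square, hexagon}.
Row 5, column 2: eliminating its row and column leaves {circle, square, star, hexagon}.
Row 5, column 5: eliminating its row and column leaves {circle, star, hexagon}.
Row 5, column 6: eliminating its row and column leaves {circle, square, hexagon}.
Row 6, column 1: eliminating its row and column leaves {triangle, hexagon, diamond}.
Row 6, column 2: eliminating its row and column leaves {circle, triangle, star, hexagon, diamond}.
Row 6, column 4: eliminating its row and column leaves {circle}.
Row 6, column 5: eliminating its row and column leaves {circle, star, hexagon, diamond}.
Row 6, column 6: eliminating its row and column leaves {circle, triangle, hexagon}.
Enumerating the assignments across these blanks that avoid any row or column repeat gives 14 completions.

14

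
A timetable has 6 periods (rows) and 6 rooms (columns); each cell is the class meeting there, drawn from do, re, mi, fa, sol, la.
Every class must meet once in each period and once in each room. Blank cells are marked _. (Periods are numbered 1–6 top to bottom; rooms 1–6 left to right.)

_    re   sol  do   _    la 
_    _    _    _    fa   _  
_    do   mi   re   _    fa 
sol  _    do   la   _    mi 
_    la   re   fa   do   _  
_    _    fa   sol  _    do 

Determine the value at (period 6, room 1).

Period 1, room 5: period 1 has {do, re, sol, la} and room 5 has {do, fa}, leaving only mi.
Period 1, room 1: period 1 has {do, re, mi, sol, la} and room 1 has {sol}, leaving only fa.
Period 2, room 3: period 2 has {fa} and room 3 has {do, re, mi, fa, sol}, leaving only la.
Period 2, room 4: period 2 has {fa, la} and room 4 has {do, re, fa, sol, la}, leaving only mi.
Period 2, room 2: period 2 has {mi, fa, la} and room 2 has {do, re, la}, leaving only sol.
Period 2, room 6: period 2 has {mi, fa, sol, la} and room 6 has {do, mi, fa, la}, leaving only re.
Period 2, room 1: period 2 has {re, mi, fa, sol, la} and room 1 has {fa, sol}, leaving only do.
Period 3, room 1: period 3 has {do, re, mi, fa} and room 1 has {do, fa, sol}, leaving only la.
Period 3, room 5: period 3 has {do, re, mi, fa, la} and room 5 has {do, mi, fa}, leaving only sol.
Period 4, room 2: period 4 has {do, mi, sol, la} and room 2 has {do, re, sol, la}, leaving only fa.
Period 4, room 5: period 4 has {do, mi, fa, sol, la} and room 5 has {do, mi, fa, sol}, leaving only re.
Period 5, room 1: period 5 has {do, re, fa, la} and room 1 has {do, fa, sol, la}, leaving only mi.
Period 6 already has {do, fa, sol} and room 1 already has {do, mi, fa, sol, la}, so period 6, room 1 must be re.

re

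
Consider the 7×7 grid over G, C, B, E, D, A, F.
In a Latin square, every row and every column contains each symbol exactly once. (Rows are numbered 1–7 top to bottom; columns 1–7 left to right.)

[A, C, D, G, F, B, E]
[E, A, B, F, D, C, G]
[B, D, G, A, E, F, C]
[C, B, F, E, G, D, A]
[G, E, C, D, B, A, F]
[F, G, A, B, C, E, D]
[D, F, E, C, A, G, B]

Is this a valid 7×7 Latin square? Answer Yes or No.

Each row is a permutation of the 7 symbols, and so is each column.

Yes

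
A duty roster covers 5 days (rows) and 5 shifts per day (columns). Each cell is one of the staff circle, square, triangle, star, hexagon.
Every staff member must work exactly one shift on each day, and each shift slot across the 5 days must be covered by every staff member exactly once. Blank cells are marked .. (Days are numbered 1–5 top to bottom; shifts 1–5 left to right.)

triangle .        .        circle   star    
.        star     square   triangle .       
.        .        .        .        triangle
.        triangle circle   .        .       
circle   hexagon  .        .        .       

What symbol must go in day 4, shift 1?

star

Day 1, shift 2: day 1 has {circle, triangle, star} and shift 2 has {triangle, star, hexagon}, leaving only square.
Day 1, shift 3: day 1 has {circle, square, triangle, star} and shift 3 has {circle, square}, leaving only hexagon.
Day 2, shift 1: day 2 has {square, triangle, star} and shift 1 has {circle, triangle}, leaving only hexagon.
Day 2, shift 5: day 2 has {square, triangle, star, hexagon} and shift 5 has {triangle, star}, leaving only circle.
Day 3, shift 2: day 3 has {triangle} and shift 2 has {square, triangle, star, hexagon}, leaving only circle.
Day 3, shift 3: day 3 has {circle, triangle} and shift 3 has {circle, square, hexagon}, leaving only star.
Day 3, shift 1: day 3 has {circle, triangle, star} and shift 1 has {circle, triangle, hexagon}, leaving only square.
Day 4 already has {circle, triangle} and shift 1 already has {circle, square, triangle, hexagon}, so day 4, shift 1 must be star.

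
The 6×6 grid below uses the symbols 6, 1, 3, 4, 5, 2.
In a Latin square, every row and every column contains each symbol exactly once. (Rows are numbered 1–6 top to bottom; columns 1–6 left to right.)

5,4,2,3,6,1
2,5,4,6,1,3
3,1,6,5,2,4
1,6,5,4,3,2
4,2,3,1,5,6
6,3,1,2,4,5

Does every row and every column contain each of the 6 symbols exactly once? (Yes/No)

Each row is a permutation of the 6 symbols, and so is each column.

Yes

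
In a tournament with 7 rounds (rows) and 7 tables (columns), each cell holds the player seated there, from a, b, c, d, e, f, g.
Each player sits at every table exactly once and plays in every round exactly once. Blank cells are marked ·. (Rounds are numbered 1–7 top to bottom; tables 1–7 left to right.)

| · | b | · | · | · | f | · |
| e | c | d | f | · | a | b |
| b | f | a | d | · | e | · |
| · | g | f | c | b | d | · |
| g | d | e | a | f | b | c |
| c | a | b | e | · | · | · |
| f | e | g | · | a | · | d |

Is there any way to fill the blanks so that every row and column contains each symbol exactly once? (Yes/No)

No round or table among the givens repeats a symbol, and propagating forced cells runs into no contradiction.
One valid completion exists (for instance, d b c g e f a / e c d f g a b / b f a d c e g / a g f c b d e / g d e a f b c / c a b e d g f / f e g b a c d).

Yes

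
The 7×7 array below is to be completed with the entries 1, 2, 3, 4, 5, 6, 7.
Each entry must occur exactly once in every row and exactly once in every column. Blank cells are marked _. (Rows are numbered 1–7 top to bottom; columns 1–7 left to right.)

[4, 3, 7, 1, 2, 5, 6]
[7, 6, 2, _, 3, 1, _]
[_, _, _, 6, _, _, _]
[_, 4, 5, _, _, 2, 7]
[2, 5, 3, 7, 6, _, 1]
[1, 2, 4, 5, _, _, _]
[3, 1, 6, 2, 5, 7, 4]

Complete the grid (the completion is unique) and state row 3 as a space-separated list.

Row 3, column 1: row 3 has {6} and column 1 has {1, 2, 3, 4, 7}, leaving only 5.
Row 3, column 2: row 3 has {5, 6} and column 2 has {1, 2, 3, 4, 5, 6}, leaving only 7.
Row 3, column 3: row 3 has {5, 6, 7} and column 3 has {2, 3, 4, 5, 6, 7}, leaving only 1.
Row 3, column 5: row 3 has {1, 5, 6, 7} and column 5 has {2, 3, 5, 6}, leaving only 4.
Row 3, column 6: row 3 has {1, 4, 5, 6, 7} and column 6 has {1, 2, 5, 7}, leaving only 3.
Row 3, column 7: row 3 has {1, 3, 4, 5, 6, 7} and column 7 has {1, 4, 6, 7}, leaving only 2.
So row 3 reads: 5 7 1 6 4 3 2.

5 7 1 6 4 3 2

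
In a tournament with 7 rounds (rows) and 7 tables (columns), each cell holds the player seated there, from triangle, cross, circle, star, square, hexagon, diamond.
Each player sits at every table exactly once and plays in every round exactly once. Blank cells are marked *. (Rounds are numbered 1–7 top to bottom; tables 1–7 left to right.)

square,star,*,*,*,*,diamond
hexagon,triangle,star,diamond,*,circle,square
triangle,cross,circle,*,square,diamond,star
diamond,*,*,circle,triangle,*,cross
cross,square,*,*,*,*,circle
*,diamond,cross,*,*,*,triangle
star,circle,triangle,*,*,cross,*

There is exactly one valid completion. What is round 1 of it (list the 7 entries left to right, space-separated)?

Round 1, table 3: round 1 has {star, square, diamond} and table 3 has {triangle, cross, circle, star}, leaving only hexagon.
Round 1, table 6: round 1 has {star, square, hexagon, diamond} and table 6 has {cross, circle, diamond}, leaving only triangle.
Round 1, table 4: round 1 has {triangle, star, square, hexagon, diamond} and table 4 has {circle, diamond}, leaving only cross.
Round 1, table 5: round 1 has {triangle, cross, star, square, hexagon, diamond} and table 5 has {triangle, square}, leaving only circle.
So round 1 reads: square star hexagon cross circle triangle diamond.

square star hexagon cross circle triangle diamond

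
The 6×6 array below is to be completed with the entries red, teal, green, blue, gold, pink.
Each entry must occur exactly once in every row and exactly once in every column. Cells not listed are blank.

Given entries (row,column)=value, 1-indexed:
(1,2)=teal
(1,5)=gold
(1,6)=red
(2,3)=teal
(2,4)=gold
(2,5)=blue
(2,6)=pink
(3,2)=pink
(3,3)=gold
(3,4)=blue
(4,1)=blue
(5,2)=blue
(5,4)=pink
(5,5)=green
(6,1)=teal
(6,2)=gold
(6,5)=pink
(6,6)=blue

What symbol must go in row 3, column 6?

Row 1, column 4: row 1 has {red, teal, gold} and column 4 has {blue, gold, pink}, leaving only green.
Row 1, column 1: row 1 has {red, teal, green, gold} and column 1 has {teal, blue}, leaving only pink.
Row 1, column 3: row 1 has {red, teal, green, gold, pink} and column 3 has {teal, gold}, leaving only blue.
Row 5, column 3: row 5 has {green, blue, pink} and column 3 has {teal, blue, gold}, leaving only red.
Row 5, column 1: row 5 has {red, green, blue, pink} and column 1 has {teal, blue, pink}, leaving only gold.
Row 5, column 6: row 5 has {red, green, blue, gold, pink} and column 6 has {red, blue, pink}, leaving only teal.
Row 3 already has {blue, gold, pink} and column 6 already has {red, teal, blue, pink}, so row 3, column 6 must be green.

green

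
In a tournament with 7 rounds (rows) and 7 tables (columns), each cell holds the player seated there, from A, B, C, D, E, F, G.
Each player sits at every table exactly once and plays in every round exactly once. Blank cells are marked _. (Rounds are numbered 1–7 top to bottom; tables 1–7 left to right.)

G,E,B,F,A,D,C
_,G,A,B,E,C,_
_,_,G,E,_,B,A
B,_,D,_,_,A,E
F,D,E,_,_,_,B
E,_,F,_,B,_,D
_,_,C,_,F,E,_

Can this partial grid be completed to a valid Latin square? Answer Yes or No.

No

Round 2, table 1: round 2 has {A, B, C, E, G} and table 1 has {B, E, F, G}, so it must be D.
Round 2, table 7: round 2 has {A, B, C, D, E, G} and table 7 has {A, B, C, D, E}, so it must be F.
Round 3, table 1: round 3 has {A, B, E, G} and table 1 has {B, D, E, F, G}, so it must be C.
Round 3, table 2: round 3 has {A, B, C, E, G} and table 2 has {D, E, G}, so it must be F.
Round 3, table 5: round 3 has {A, B, C, E, F, G} and table 5 has {A, B, E, F}, so it must be D.
Round 4, table 2: round 4 has {A, B, D, E} and table 2 has {D, E, F, G}, so it must be C.
Round 4, table 4: round 4 has {A, B, C, D, E} and table 4 has {B, E, F}, so it must be G.
Now round 4, table 5: round 4 together with table 5 already contain {A, B, C, D, E, F, G} — every symbol — so nothing can go there. The grid has no valid completion.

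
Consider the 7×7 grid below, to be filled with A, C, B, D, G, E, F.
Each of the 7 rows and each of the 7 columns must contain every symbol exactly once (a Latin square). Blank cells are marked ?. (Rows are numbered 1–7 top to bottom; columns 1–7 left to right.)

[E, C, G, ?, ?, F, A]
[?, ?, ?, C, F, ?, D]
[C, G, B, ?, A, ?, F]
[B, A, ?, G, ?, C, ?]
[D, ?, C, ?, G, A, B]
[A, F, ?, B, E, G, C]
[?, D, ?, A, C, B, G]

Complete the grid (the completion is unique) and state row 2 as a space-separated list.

G B A C F E D

Row 2, column 1: row 2 has {C, D, F} and column 1 has {A, C, B, D, E}, leaving only G.
Row 2, column 6: row 2 has {C, D, G, F} and column 6 has {A, C, B, G, F}, leaving only E.
Row 2, column 2: row 2 has {C, D, G, E, F} and column 2 has {A, C, D, G, F}, leaving only B.
Row 2, column 3: row 2 has {C, B, D, G, E, F} and column 3 has {C, B, G}, leaving only A.
So row 2 reads: G B A C F E D.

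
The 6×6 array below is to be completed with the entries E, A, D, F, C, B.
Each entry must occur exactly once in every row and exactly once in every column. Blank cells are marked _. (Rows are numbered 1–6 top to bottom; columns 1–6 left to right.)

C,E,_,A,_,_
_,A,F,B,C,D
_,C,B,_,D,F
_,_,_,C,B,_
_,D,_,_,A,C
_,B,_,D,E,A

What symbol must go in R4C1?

D

Row 1, column 3: row 1 has {E, A, C} and column 3 has {F, B}, leaving only D.
Row 1, column 5: row 1 has {E, A, D, C} and column 5 has {E, A, D, C, B}, leaving only F.
Row 1, column 6: row 1 has {E, A, D, F, C} and column 6 has {A, D, F, C}, leaving only B.
Row 2, column 1: row 2 has {A, D, F, C, B} and column 1 has {C}, leaving only E.
Row 3, column 1: row 3 has {D, F, C, B} and column 1 has {E, C}, leaving only A.
Row 3, column 4: row 3 has {A, D, F, C, B} and column 4 has {A, D, C, B}, leaving only E.
Row 4, column 2: row 4 has {C, B} and column 2 has {E, A, D, C, B}, leaving only F.
Row 4 already has {F, C, B} and column 1 already has {E, A, C}, so row 4, column 1 must be D.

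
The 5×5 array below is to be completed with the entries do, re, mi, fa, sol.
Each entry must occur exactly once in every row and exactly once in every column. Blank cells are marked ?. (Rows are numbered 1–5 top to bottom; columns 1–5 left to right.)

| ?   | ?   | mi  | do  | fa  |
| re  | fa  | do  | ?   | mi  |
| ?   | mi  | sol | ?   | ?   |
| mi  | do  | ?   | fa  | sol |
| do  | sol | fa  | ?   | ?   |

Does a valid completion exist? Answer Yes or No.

No row or column among the givens repeats a symbol, and propagating forced cells runs into no contradiction.
One valid completion exists (for instance, sol re mi do fa / re fa do sol mi / fa mi sol re do / mi do re fa sol / do sol fa mi re).

Yes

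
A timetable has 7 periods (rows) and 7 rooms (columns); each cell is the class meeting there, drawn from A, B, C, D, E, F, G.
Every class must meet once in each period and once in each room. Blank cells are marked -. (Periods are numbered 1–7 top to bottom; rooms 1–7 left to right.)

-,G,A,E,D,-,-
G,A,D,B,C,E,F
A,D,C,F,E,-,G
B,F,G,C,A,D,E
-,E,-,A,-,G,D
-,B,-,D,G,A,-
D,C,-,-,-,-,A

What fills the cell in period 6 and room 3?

F

Period 3, room 6: period 3 has {A, C, D, E, F, G} and room 6 has {A, D, E, G}, leaving only B.
Period 6, room 7: period 6 has {A, B, D, G} and room 7 has {A, D, E, F, G}, leaving only C.
Period 1, room 7: period 1 has {A, D, E, G} and room 7 has {A, C, D, E, F, G}, leaving only B.
Period 7, room 4: period 7 has {A, C, D} and room 4 has {A, B, C, D, E, F}, leaving only G.
Period 7, room 6: period 7 has {A, C, D, G} and room 6 has {A, B, D, E, G}, leaving only F.
Period 1, room 6: period 1 has {A, B, D, E, G} and room 6 has {A, B, D, E, F, G}, leaving only C.
Period 1, room 1: period 1 has {A, B, C, D, E, G} and room 1 has {A, B, D, G}, leaving only F.
Period 5, room 1: period 5 has {A, D, E, G} and room 1 has {A, B, D, F, G}, leaving only C.
Period 6, room 1: period 6 has {A, B, C, D, G} and room 1 has {A, B, C, D, F, G}, leaving only E.
Period 6 already has {A, B, C, D, E, G} and room 3 already has {A, C, D, G}, so period 6, room 3 must be F.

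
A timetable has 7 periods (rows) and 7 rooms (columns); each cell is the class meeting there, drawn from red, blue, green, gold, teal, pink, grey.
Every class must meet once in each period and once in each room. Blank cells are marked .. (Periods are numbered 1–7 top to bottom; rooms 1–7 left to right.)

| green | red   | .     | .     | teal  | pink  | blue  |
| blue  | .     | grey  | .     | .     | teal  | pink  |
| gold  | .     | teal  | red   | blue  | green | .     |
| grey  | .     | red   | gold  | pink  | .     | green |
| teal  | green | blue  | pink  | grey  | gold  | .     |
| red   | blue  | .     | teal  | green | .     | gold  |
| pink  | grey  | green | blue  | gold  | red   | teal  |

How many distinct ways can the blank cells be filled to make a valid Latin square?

1

Period 1, room 3: eliminating its period and room leaves {gold}.
Period 1, room 4: eliminating its period and room leaves {grey}.
Period 2, room 2: eliminating its period and room leaves {gold}.
Period 2, room 4: eliminating its period and room leaves {green}.
Period 2, room 5: eliminating its period and room leaves {red}.
Period 3, room 2: eliminating its period and room leaves {pink}.
Period 3, room 7: eliminating its period and room leaves {grey}.
Period 4, room 2: eliminating its period and room leaves {teal}.
Period 4, room 6: eliminating its period and room leaves {blue}.
Period 5, room 7: eliminating its period and room leaves {red}.
Period 6, room 3: eliminating its period and room leaves {pink}.
Period 6, room 6: eliminating its period and room leaves {grey}.
Only one assignment across all blanks avoids any period or room repeat, giving 1 completion.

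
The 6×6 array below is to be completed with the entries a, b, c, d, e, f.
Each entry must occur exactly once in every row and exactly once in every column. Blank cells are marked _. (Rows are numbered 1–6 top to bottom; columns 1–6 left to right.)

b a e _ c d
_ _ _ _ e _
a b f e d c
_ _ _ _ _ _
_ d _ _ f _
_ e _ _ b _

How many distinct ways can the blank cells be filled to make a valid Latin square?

Row 1, column 4: eliminating its row and column leaves {f}.
Row 2, column 1: eliminating its row and column leaves {c, d, f}.
Row 2, column 2: eliminating its row and column leaves {c, f}.
Row 2, column 3: eliminating its row and column leaves {a, b, c, d}.
Row 2, column 4: eliminating its row and column leaves {a, b, c, d, f}.
Row 2, column 6: eliminating its row and column leaves {a, b, f}.
Row 4, column 1: eliminating its row and column leaves {c, d, e, f}.
Row 4, column 2: eliminating its row and column leaves {c, f}.
Row 4, column 3: eliminating its row and column leaves {a, b, c, d}.
Row 4, column 4: eliminating its row and column leaves {a, b, c, d, f}.
Row 4, column 5: eliminating its row and column leaves {a}.
Row 4, column 6: eliminating its row and column leaves {a, b, e, f}.
Row 5, column 1: eliminating its row and column leaves {c, e}.
Row 5, column 3: eliminating its row and column leaves {a, b, c}.
Row 5, column 4: eliminating its row and column leaves {a, b, c}.
Row 5, column 6: eliminating its row and column leaves {a, b, e}.
Row 6, column 1: eliminating its row and column leaves {c, d, f}.
Row 6, column 3: eliminating its row and column leaves {a, c, d}.
Row 6, column 4: eliminating its row and column leaves {a, c, d, f}.
Row 6, column 6: eliminating its row and column leaves {a, f}.
Enumerating the assignments across these blanks that avoid any row or column repeat gives 32 completions.

32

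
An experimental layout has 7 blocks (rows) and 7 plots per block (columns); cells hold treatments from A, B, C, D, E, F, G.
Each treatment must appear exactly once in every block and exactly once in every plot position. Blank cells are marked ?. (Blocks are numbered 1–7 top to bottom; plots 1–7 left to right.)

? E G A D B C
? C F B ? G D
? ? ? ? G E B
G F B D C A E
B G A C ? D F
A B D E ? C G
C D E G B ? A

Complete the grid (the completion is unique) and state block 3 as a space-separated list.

Block 3, plot 2: block 3 has {B, E, G} and plot 2 has {B, C, D, E, F, G}, leaving only A.
Block 3, plot 3: block 3 has {A, B, E, G} and plot 3 has {A, B, D, E, F, G}, leaving only C.
Block 3, plot 4: block 3 has {A, B, C, E, G} and plot 4 has {A, B, C, D, E, G}, leaving only F.
Block 3, plot 1: block 3 has {A, B, C, E, F, G} and plot 1 has {A, B, C, G}, leaving only D.
So block 3 reads: D A C F G E B.

D A C F G E B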